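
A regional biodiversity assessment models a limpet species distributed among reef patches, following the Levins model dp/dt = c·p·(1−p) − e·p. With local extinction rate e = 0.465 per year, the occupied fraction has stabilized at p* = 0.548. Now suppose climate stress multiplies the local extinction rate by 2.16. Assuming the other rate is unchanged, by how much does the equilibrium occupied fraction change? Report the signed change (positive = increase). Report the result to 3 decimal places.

-0.524

Balance c(1−p*) = e gives c = e/(1 − 0.54800) = 0.465/0.45200 = 1.02876.
New p* = 1 − e/c = 1 − 1.00440/1.02876 = 0.02368.
Δp* = 0.02368 − 0.54800 = -0.52432.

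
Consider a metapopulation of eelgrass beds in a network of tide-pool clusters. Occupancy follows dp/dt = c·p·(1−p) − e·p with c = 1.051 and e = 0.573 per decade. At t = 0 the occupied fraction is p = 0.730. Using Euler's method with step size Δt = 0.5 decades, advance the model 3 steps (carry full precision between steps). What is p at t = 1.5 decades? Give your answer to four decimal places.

0.5347

Update rule: p ← p + [c·p·(1−p) − e·p]·Δt with Δt = 0.5.
p: 0.73000 → 0.62443  (Δp = -0.10557)
p: 0.62443 → 0.56877  (Δp = -0.05566)
p: 0.56877 → 0.53471  (Δp = -0.03406)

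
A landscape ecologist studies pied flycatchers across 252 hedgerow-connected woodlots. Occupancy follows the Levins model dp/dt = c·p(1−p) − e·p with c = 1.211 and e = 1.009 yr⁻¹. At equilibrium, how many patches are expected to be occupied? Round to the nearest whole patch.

p* = 1 − e/c = 1 − 1.009/1.211 = 0.1668.
Expected occupied patches = N × p* = 252 × 0.1668 = 42.03 ≈ 42.

42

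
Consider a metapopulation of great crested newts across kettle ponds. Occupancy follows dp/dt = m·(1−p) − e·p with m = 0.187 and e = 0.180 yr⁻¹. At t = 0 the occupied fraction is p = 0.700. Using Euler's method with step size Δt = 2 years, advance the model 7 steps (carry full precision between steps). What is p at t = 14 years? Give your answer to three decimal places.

Update rule: p ← p + [m·(1−p) − e·p]·Δt with Δt = 2.
  1  |  dp/dt·Δt = -0.139800  |  p_1 = 0.560200
  2  |  dp/dt·Δt = -0.037187  |  p_2 = 0.523013
  3  |  dp/dt·Δt = -0.009892  |  p_3 = 0.513122
  4  |  dp/dt·Δt = -0.002631  |  p_4 = 0.510490
  5  |  dp/dt·Δt = -0.000700  |  p_5 = 0.509790
  6  |  dp/dt·Δt = -0.000186  |  p_6 = 0.509604
  7  |  dp/dt·Δt = -0.000050  |  p_7 = 0.509555

0.510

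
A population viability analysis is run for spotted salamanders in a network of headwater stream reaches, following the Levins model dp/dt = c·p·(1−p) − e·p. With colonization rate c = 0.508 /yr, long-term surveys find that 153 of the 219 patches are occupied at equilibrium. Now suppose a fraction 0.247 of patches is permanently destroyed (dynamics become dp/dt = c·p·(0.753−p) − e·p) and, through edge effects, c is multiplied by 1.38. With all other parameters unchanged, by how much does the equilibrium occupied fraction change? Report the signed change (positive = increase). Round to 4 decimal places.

Observed p* = 153/219 = 0.69863.
Balance c(1−p*) = e gives e = 0.508×(1 − 0.69863) = 0.15310.
New p* = 0.753 − e/c = 0.753 − 0.15310/0.70104 = 0.53461.
Δp* = 0.53461 − 0.69863 = -0.16402.

-0.1640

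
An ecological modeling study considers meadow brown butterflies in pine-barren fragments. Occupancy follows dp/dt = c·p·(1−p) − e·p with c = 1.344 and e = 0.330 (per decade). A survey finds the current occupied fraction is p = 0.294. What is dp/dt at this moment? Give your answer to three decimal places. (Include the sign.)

0.182

Colonization term: c·p·(1−p) = 1.344×0.294×0.7060 = 0.27897.
Extinction term: e·p = 0.09702.
dp/dt = 0.27897 − 0.09702 = 0.18195.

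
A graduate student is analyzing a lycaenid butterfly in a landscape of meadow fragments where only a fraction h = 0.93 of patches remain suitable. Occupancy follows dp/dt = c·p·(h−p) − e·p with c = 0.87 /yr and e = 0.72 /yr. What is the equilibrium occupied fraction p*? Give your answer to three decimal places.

0.102

Setting dp/dt = 0 and dividing by p* gives c·(h−p*) = e.
So p* = h − e/c = 0.93 − 0.72/0.87 = 0.93 − 0.8276 = 0.1024.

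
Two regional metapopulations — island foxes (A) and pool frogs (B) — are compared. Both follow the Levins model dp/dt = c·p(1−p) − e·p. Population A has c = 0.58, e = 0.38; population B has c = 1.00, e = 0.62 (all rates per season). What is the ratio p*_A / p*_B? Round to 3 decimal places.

0.907

A: p*_A = 1 − 0.38/0.58 = 0.3448.
B: p*_B = 1 − 0.62/1.00 = 0.3800.
p*_A / p*_B = 0.3448/0.3800 = 0.9074.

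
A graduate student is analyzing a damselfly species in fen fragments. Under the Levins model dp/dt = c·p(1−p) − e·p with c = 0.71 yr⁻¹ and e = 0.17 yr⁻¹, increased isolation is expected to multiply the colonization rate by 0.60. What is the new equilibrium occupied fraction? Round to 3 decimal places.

0.601

Before: p* = 1 − 0.17/0.71 = 0.7606.
After the change, c = 0.426, e = 0.17, so p* = 1 − 0.17/0.426 = 0.6009.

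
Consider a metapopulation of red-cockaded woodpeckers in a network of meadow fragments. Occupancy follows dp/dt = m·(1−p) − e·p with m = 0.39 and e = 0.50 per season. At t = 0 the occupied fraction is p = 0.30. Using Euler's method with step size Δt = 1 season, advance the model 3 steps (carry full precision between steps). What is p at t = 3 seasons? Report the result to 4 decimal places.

Update rule: p ← p + [m·(1−p) − e·p]·Δt with Δt = 1.
p: 0.30000 → 0.42300  (Δp = +0.12300)
p: 0.42300 → 0.43653  (Δp = +0.01353)
p: 0.43653 → 0.43802  (Δp = +0.00149)

0.4380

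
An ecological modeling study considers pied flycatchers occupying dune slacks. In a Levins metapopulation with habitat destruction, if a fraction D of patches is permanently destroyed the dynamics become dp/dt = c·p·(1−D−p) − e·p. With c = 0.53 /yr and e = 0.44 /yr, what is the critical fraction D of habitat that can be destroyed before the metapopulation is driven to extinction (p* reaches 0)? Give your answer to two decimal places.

The nontrivial equilibrium is p* = (1−D) − e/c; extinction occurs when this hits zero.
So D_crit = 1 − e/c = 1 − 0.44/0.53 = 1 − 0.8302 = 0.1698.
This equals the undisturbed p*, a classic result of Lande's extension.

0.17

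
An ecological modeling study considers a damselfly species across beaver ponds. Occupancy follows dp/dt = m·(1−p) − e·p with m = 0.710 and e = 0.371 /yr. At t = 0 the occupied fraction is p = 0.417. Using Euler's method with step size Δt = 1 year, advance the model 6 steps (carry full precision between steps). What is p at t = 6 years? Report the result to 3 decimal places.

Update rule: p ← p + [m·(1−p) − e·p]·Δt with Δt = 1.
t = 1: p = 0.41700 + (+0.25922) = 0.67622
t = 2: p = 0.67622 + (-0.02100) = 0.65523
t = 3: p = 0.65523 + (+0.00170) = 0.65693
t = 4: p = 0.65693 + (-0.00014) = 0.65679
t = 5: p = 0.65679 + (+0.00001) = 0.65680
t = 6: p = 0.65680 + (-0.00000) = 0.65680

0.657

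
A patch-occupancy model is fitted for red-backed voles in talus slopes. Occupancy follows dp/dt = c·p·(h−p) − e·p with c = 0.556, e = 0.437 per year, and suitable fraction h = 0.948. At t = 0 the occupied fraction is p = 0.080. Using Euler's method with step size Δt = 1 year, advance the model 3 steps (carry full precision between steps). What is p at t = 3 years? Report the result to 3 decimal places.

Update rule: p ← p + [c·p·(h−p) − e·p]·Δt with Δt = 1.
t = 1: p = 0.08000 + (+0.00365) = 0.08365
t = 2: p = 0.08365 + (+0.00365) = 0.08729
t = 3: p = 0.08729 + (+0.00363) = 0.09092

0.091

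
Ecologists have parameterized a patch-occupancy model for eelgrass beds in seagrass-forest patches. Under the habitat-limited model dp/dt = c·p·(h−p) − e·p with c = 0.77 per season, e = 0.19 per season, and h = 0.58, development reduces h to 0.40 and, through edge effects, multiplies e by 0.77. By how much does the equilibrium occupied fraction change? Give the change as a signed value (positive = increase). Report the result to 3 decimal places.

-0.123

Before: p* = h − e/c = 0.58 − 0.19/0.77 = 0.58 − 0.2468 = 0.3332.
After: c = 0.77, e = 0.1463, h = 0.40; p* = 0.40 − 0.1463/0.77 = 0.2100.
Δp* = 0.2100 − 0.3332 = -0.1232.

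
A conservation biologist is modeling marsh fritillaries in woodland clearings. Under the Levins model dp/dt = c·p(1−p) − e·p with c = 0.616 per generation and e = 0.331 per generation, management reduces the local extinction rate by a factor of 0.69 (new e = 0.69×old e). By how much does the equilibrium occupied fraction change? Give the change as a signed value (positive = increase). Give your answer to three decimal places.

Before: p* = 1 − 0.331/0.616 = 0.4627.
After the change, c = 0.616, e = 0.22839, so p* = 1 − 0.22839/0.616 = 0.6292.
Δp* = 0.6292 − 0.4627 = +0.1666.

0.167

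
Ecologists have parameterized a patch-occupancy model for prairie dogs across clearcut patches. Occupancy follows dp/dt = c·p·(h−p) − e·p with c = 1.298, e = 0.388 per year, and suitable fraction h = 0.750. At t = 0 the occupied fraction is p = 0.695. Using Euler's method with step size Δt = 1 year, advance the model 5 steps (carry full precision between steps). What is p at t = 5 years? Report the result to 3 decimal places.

0.452

Update rule: p ← p + [c·p·(h−p) − e·p]·Δt with Δt = 1.
  1  |  dp/dt·Δt = -0.220044  |  p_1 = 0.474956
  2  |  dp/dt·Δt = -0.014720  |  p_2 = 0.460236
  3  |  dp/dt·Δt = -0.005470  |  p_3 = 0.454765
  4  |  dp/dt·Δt = -0.002176  |  p_4 = 0.452589
  5  |  dp/dt·Δt = -0.000887  |  p_5 = 0.451702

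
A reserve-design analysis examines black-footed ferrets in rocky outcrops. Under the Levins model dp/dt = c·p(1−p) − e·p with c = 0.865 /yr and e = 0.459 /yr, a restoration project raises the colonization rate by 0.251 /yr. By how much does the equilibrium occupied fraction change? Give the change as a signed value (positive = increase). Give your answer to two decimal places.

0.12

Before: p* = 1 − 0.459/0.865 = 0.4694.
After the change, c = 1.116, e = 0.459, so p* = 1 − 0.459/1.116 = 0.5887.
Δp* = 0.5887 − 0.4694 = +0.1193.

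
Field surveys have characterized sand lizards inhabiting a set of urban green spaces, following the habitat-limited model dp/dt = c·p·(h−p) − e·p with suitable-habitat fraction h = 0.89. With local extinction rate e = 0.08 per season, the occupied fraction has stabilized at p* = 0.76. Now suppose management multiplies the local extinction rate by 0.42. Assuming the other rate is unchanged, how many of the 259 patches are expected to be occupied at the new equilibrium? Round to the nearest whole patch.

Balance c(h−p*) = e gives c = e/(0.89 − 0.76000) = 0.08/0.13000 = 0.61538.
New p* = 0.89 − e/c = 0.89 − 0.03360/0.61538 = 0.83540.
Expected occupied = 259 × 0.83540 = 216.37 ≈ 216.

216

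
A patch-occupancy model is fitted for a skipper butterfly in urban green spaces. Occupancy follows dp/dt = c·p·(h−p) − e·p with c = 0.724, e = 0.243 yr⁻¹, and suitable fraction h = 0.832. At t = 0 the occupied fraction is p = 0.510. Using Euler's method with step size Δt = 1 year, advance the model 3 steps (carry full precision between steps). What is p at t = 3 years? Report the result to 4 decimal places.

Update rule: p ← p + [c·p·(h−p) − e·p]·Δt with Δt = 1.
t = 1: p = 0.51000 + (-0.00503) = 0.50497
t = 2: p = 0.50497 + (-0.00314) = 0.50182
t = 3: p = 0.50182 + (-0.00198) = 0.49984

0.4998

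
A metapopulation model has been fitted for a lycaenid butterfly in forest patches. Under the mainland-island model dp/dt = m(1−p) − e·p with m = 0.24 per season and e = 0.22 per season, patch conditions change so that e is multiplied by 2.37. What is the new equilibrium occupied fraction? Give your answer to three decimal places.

Before: p* = 0.24/(0.24+0.22) = 0.5217.
After: m = 0.24, e = 0.5214; p* = 0.24/0.7614 = 0.3152.

0.315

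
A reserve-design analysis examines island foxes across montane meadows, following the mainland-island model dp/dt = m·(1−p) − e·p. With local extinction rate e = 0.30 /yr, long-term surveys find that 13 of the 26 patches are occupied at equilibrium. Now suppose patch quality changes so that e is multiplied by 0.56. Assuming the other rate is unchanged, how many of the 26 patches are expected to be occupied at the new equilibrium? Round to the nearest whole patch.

Observed p* = 13/26 = 0.50000.
Balance m(1−p*) = e·p* gives m = e·p*/(1−p*) = 0.30×0.50000/0.50000 = 0.30000.
New p* = m/(m+e) = 0.30000/(0.30000+0.16800) = 0.64103.
Expected occupied = 26 × 0.64103 = 16.67 ≈ 17.

17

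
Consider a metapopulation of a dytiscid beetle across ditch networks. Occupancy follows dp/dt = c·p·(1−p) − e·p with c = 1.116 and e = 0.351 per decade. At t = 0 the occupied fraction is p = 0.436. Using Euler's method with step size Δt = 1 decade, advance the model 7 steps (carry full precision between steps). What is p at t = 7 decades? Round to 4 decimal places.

Update rule: p ← p + [c·p·(1−p) − e·p]·Δt with Δt = 1.
  1  |  dp/dt·Δt = +0.121393  |  p_1 = 0.557393
  2  |  dp/dt·Δt = +0.079679  |  p_2 = 0.637072
  3  |  dp/dt·Δt = +0.034420  |  p_3 = 0.671491
  4  |  dp/dt·Δt = +0.010486  |  p_4 = 0.681977
  5  |  dp/dt·Δt = +0.002669  |  p_5 = 0.684646
  6  |  dp/dt·Δt = +0.000640  |  p_6 = 0.685286
  7  |  dp/dt·Δt = +0.000151  |  p_7 = 0.685437

0.6854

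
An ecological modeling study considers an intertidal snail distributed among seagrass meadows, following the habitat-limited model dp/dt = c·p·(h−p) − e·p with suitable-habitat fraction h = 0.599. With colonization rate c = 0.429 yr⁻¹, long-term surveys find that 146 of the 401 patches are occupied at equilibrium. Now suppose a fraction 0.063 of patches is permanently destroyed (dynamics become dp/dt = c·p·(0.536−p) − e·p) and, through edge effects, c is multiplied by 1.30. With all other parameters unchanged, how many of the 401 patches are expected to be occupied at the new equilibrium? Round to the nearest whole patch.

142

Observed p* = 146/401 = 0.36409.
Balance c(h−p*) = e gives e = 0.429×(0.599 − 0.36409) = 0.10078.
New p* = 0.536 − e/c = 0.536 − 0.10078/0.55770 = 0.35529.
Expected occupied = 401 × 0.35529 = 142.47 ≈ 142.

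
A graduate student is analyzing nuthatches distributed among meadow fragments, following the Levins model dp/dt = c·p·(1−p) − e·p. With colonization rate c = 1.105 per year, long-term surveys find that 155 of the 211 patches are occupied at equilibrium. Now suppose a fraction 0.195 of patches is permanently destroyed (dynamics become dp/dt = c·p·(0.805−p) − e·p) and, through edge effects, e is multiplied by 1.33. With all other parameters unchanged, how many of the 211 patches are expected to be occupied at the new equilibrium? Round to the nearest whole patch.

95

Observed p* = 155/211 = 0.73460.
Balance c(1−p*) = e gives e = 1.105×(1 − 0.73460) = 0.29327.
New p* = 0.805 − e/c = 0.805 − 0.39005/1.10500 = 0.45201.
Expected occupied = 211 × 0.45201 = 95.37 ≈ 95.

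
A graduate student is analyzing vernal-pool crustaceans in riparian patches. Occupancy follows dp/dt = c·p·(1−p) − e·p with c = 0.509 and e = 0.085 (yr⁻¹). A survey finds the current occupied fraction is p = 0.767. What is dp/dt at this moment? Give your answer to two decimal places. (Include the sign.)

Colonization term: c·p·(1−p) = 0.509×0.767×0.2330 = 0.09096.
Extinction term: e·p = 0.06520.
dp/dt = 0.09096 − 0.06520 = 0.02577.

0.03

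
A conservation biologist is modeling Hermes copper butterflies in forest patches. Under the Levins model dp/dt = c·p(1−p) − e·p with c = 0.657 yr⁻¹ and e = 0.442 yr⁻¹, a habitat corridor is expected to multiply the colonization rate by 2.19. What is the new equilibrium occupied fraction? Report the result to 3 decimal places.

0.693

Before: p* = 1 − 0.442/0.657 = 0.3272.
After the change, c = 1.43883, e = 0.442, so p* = 1 − 0.442/1.43883 = 0.6928.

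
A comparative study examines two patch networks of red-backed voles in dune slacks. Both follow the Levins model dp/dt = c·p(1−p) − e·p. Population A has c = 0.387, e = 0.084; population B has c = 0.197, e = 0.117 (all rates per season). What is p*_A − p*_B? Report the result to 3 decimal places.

0.377

A: p*_A = 1 − 0.084/0.387 = 0.7829.
B: p*_B = 1 − 0.117/0.197 = 0.4061.
p*_A − p*_B = 0.7829 − 0.4061 = 0.3769.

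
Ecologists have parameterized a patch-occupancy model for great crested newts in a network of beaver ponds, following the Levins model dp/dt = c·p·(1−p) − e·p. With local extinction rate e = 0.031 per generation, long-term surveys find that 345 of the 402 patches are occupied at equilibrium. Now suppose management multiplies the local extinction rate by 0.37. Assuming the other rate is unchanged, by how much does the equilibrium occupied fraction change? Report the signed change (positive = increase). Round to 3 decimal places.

Observed p* = 345/402 = 0.85821.
Balance c(1−p*) = e gives c = e/(1 − 0.85821) = 0.031/0.14179 = 0.21863.
New p* = 1 − e/c = 1 − 0.01147/0.21863 = 0.94754.
Δp* = 0.94754 − 0.85821 = +0.08933.

0.089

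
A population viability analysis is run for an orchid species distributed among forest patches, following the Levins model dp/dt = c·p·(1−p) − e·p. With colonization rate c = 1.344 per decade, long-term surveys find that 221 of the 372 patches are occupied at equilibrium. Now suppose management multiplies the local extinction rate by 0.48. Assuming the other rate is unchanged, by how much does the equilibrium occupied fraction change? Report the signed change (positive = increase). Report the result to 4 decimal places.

0.2111

Observed p* = 221/372 = 0.59409.
Balance c(1−p*) = e gives e = 1.344×(1 − 0.59409) = 0.54554.
New p* = 1 − e/c = 1 − 0.26186/1.34400 = 0.80516.
Δp* = 0.80516 − 0.59409 = +0.21107.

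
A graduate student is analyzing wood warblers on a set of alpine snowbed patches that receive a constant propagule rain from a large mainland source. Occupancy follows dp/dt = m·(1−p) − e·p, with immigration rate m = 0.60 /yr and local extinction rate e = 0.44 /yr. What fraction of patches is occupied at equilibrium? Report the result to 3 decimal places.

At equilibrium the propagule rain into empty patches balances local extinction: m(1−p*) = e·p*.
p* = m/(m+e) = 0.60/(0.60+0.44) = 0.60/1.0400 = 0.5769.

0.577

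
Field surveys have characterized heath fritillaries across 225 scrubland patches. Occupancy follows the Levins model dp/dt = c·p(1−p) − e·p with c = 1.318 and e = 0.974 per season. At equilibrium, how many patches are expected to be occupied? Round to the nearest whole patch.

59

p* = 1 − e/c = 1 − 0.974/1.318 = 0.2610.
Expected occupied patches = N × p* = 225 × 0.2610 = 58.73 ≈ 59.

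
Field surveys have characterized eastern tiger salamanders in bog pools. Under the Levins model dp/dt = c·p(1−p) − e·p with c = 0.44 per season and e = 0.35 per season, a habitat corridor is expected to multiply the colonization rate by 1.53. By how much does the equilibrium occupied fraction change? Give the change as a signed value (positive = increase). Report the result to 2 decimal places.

Before: p* = 1 − 0.35/0.44 = 0.2045.
After the change, c = 0.6732, e = 0.35, so p* = 1 − 0.35/0.6732 = 0.4801.
Δp* = 0.4801 − 0.2045 = +0.2755.

0.28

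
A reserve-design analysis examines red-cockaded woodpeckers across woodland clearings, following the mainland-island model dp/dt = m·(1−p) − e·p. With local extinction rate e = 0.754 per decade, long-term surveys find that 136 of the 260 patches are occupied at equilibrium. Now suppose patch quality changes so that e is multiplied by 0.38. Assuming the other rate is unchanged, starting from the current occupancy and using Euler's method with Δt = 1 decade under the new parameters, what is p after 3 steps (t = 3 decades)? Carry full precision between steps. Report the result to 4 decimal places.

Observed p* = 136/260 = 0.52308.
Balance m(1−p*) = e·p* gives m = e·p*/(1−p*) = 0.754×0.52308/0.47692 = 0.82697.
Starting from p₀ = 0.52308; update p ← p + (dp/dt)·Δt with the new parameters.
p: 0.52308 → 0.76760  (Δp = +0.24453)
p: 0.76760 → 0.73985  (Δp = -0.02775)
p: 0.73985 → 0.74300  (Δp = +0.00315)

0.7430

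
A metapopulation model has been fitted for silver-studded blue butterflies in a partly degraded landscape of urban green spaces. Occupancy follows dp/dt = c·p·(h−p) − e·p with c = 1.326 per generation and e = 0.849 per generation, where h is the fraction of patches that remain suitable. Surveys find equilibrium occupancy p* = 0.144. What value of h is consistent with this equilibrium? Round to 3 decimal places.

0.784

At equilibrium c(h−p*) = e, so h = p* + e/c.
h = 0.144 + 0.849/1.326 = 0.144 + 0.6403 = 0.7843.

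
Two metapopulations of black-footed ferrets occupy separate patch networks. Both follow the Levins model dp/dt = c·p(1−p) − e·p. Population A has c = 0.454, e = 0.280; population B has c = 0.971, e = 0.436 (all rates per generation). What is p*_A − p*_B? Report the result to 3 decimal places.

-0.168

A: p*_A = 1 − 0.280/0.454 = 0.3833.
B: p*_B = 1 − 0.436/0.971 = 0.5510.
p*_A − p*_B = 0.3833 − 0.5510 = -0.1677.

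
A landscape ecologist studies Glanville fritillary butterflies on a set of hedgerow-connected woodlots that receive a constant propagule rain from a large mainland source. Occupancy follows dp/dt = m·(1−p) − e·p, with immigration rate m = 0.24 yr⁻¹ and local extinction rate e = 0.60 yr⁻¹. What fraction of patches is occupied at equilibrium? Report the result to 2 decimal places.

0.29

Setting dp/dt = 0: m − m·p* = e·p*, so m = (m+e)·p*.
p* = m/(m+e) = 0.24/(0.24+0.60) = 0.24/0.8400 = 0.2857.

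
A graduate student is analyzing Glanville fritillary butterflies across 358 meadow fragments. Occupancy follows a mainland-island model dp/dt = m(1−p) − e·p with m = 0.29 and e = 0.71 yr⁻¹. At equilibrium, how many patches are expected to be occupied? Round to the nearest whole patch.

104

p* = m/(m+e) = 0.29/1.0000 = 0.2900.
Expected occupied patches = N × p* = 358 × 0.2900 = 103.82 ≈ 104.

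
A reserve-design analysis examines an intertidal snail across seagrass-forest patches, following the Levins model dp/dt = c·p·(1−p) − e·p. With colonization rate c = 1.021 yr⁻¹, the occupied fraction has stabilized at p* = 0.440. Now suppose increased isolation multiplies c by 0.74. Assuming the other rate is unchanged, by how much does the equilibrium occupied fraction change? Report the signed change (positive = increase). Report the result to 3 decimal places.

-0.197

Balance c(1−p*) = e gives e = 1.021×(1 − 0.44000) = 0.57176.
New p* = 1 − e/c = 1 − 0.57176/0.75554 = 0.24324.
Δp* = 0.24324 − 0.44000 = -0.19676.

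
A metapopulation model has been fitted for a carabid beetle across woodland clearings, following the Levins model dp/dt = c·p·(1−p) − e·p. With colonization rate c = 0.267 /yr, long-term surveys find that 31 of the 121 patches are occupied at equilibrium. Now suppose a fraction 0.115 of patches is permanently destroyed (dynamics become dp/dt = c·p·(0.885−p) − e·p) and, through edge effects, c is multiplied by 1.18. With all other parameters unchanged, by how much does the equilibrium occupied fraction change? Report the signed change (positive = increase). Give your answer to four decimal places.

Observed p* = 31/121 = 0.25620.
Balance c(1−p*) = e gives e = 0.267×(1 − 0.25620) = 0.19859.
New p* = 0.885 − e/c = 0.885 − 0.19859/0.31506 = 0.25468.
Δp* = 0.25468 − 0.25620 = -0.00152.

-0.0015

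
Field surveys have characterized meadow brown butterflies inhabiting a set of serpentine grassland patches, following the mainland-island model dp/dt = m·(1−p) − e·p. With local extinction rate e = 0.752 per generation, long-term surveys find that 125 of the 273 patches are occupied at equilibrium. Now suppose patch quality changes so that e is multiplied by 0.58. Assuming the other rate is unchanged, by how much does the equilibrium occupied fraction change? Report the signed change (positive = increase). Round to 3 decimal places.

0.135

Observed p* = 125/273 = 0.45788.
Balance m(1−p*) = e·p* gives m = e·p*/(1−p*) = 0.752×0.45788/0.54212 = 0.63515.
New p* = m/(m+e) = 0.63515/(0.63515+0.43616) = 0.59287.
Δp* = 0.59287 − 0.45788 = +0.13499.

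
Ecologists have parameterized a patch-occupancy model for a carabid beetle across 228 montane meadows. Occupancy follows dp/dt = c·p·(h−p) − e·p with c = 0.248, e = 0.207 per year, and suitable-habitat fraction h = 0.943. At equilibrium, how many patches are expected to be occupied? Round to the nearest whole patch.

p* = h − e/c = 0.943 − 0.8347 = 0.1083.
Expected occupied patches = N × p* = 228 × 0.1083 = 24.70 ≈ 25.

25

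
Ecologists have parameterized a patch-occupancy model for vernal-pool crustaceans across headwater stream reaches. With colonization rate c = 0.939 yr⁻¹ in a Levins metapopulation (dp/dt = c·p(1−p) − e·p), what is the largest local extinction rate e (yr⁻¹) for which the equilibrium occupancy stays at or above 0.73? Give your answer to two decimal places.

0.25

1 − e/c ≥ 0.73 ⇒ e ≤ c(1 − 0.73) = 0.939 × 0.2700.
e_max = 0.2535.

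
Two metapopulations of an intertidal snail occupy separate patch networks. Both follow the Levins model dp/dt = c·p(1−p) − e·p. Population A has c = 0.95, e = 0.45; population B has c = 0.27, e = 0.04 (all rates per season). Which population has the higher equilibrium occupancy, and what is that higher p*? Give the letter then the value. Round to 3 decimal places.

A: p*_A = 1 − 0.45/0.95 = 0.5263.
B: p*_B = 1 − 0.04/0.27 = 0.8519.
B is higher at 0.8519.

B, 0.852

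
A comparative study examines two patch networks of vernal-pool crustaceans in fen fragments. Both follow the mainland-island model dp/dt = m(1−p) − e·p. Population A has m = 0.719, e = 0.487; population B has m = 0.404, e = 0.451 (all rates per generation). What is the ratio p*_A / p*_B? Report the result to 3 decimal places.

1.262

A: p*_A = m/(m+e) = 0.719/1.2060 = 0.5962.
B: p*_B = 0.404/0.8550 = 0.4725.
p*_A / p*_B = 0.5962/0.4725 = 1.2617.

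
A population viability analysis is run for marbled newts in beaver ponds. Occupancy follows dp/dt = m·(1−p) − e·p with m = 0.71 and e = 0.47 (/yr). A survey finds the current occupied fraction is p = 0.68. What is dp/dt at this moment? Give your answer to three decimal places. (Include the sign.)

Colonization term: m·(1−p) = 0.71×0.3200 = 0.22720.
Extinction term: e·p = 0.31960.
dp/dt = 0.22720 − 0.31960 = -0.09240.

-0.092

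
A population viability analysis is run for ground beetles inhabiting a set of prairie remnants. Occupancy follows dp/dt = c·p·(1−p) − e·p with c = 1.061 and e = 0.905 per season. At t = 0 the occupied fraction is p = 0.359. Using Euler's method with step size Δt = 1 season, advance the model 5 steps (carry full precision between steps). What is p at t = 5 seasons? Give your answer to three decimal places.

Update rule: p ← p + [c·p·(1−p) − e·p]·Δt with Δt = 1.
step 1: Δp = -0.08074, p = 0.27826
step 2: Δp = -0.03874, p = 0.23952
step 3: Δp = -0.02350, p = 0.21601
step 4: Δp = -0.01581, p = 0.20020
step 5: Δp = -0.01129, p = 0.18891

0.189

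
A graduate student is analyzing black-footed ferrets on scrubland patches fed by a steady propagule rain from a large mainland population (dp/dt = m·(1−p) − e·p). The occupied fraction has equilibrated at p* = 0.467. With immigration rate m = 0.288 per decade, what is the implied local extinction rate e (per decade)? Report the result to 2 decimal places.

0.33

At equilibrium m(1−p*) = e·p*, so e = m(1−p*)/p*.
e = 0.288 × 0.5330 / 0.467 = 0.3287.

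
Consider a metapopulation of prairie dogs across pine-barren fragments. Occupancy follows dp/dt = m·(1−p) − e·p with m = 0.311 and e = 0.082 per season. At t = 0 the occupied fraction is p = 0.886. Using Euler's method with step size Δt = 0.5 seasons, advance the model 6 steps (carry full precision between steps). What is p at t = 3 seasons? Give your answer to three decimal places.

Update rule: p ← p + [m·(1−p) − e·p]·Δt with Δt = 0.5.
t = 0.5: p = 0.88600 + (-0.01860) = 0.86740
t = 1: p = 0.86740 + (-0.01494) = 0.85246
t = 1.5: p = 0.85246 + (-0.01201) = 0.84045
t = 2: p = 0.84045 + (-0.00965) = 0.83080
t = 2.5: p = 0.83080 + (-0.00775) = 0.82305
t = 3: p = 0.82305 + (-0.00623) = 0.81682

0.817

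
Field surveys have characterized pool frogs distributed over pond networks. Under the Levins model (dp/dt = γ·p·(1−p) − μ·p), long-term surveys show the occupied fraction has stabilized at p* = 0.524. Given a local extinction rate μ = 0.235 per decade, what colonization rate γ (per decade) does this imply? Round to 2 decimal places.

At equilibrium γ(1−p*) = μ, so γ = μ/(1−p*).
γ = 0.235/(1 − 0.524) = 0.235/0.4760 = 0.4937.

0.49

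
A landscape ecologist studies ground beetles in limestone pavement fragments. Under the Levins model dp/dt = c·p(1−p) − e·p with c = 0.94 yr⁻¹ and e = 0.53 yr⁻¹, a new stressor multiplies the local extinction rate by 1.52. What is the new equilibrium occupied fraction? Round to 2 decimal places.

0.14

Before: p* = 1 − 0.53/0.94 = 0.4362.
After the change, c = 0.94, e = 0.8056, so p* = 1 − 0.8056/0.94 = 0.1430.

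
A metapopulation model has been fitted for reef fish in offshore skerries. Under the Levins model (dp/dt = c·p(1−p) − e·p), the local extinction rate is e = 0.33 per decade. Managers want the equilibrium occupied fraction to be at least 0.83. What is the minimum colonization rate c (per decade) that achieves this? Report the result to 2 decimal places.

p* = 1 − e/c ≥ 0.83 requires e/c ≤ 0.1700, i.e. c ≥ e/0.1700.
c_min = 0.33/0.1700 = 1.9412.

1.94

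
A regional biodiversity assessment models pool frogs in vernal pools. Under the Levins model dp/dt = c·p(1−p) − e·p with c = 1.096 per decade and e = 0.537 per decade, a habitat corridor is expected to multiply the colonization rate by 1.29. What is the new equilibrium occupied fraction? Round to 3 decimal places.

0.620

Before: p* = 1 − 0.537/1.096 = 0.5100.
After the change, c = 1.41384, e = 0.537, so p* = 1 − 0.537/1.41384 = 0.6202.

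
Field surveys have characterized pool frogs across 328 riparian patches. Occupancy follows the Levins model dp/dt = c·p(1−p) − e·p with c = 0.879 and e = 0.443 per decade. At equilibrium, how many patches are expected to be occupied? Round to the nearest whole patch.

p* = 1 − e/c = 1 − 0.443/0.879 = 0.4960.
Expected occupied patches = N × p* = 328 × 0.4960 = 162.69 ≈ 163.

163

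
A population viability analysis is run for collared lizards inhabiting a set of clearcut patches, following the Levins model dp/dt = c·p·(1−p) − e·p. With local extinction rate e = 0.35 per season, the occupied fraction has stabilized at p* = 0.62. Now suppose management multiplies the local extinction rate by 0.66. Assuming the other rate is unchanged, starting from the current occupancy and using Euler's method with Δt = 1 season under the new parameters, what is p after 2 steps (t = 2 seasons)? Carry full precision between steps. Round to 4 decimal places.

0.7292

Balance c(1−p*) = e gives c = e/(1 − 0.62000) = 0.35/0.38000 = 0.92105.
Starting from p₀ = 0.62000; update p ← p + (dp/dt)·Δt with the new parameters.
step 1: Δp = +0.07378, p = 0.69378
step 2: Δp = +0.03541, p = 0.72919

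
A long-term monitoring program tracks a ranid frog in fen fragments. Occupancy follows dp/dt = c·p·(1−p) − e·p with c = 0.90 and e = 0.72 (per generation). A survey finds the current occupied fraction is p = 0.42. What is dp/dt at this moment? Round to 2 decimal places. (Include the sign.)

Colonization term: c·p·(1−p) = 0.90×0.42×0.5800 = 0.21924.
Extinction term: e·p = 0.30240.
dp/dt = 0.21924 − 0.30240 = -0.08316.

-0.08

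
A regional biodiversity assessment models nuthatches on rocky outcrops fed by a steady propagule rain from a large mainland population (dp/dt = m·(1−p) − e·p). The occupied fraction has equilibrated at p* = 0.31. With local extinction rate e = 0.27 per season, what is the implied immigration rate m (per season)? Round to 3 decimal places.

At equilibrium m(1−p*) = e·p*, so m = e·p*/(1−p*).
m = 0.27 × 0.31 / 0.6900 = 0.0837/0.6900 = 0.1213.

0.121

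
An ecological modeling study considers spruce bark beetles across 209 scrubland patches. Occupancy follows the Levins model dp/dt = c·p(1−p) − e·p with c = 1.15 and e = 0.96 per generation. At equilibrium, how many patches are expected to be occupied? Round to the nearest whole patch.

35

p* = 1 − e/c = 1 − 0.96/1.15 = 0.1652.
Expected occupied patches = N × p* = 209 × 0.1652 = 34.53 ≈ 35.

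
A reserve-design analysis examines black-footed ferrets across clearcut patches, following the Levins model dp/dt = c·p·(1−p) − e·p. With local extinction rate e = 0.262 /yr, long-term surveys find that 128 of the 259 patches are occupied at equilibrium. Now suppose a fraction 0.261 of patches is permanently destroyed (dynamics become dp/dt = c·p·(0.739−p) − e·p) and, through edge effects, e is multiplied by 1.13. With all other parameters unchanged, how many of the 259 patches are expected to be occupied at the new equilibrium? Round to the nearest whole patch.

43

Observed p* = 128/259 = 0.49421.
Balance c(1−p*) = e gives c = e/(1 − 0.49421) = 0.262/0.50579 = 0.51800.
New p* = 0.739 − e/c = 0.739 − 0.29606/0.51800 = 0.16746.
Expected occupied = 259 × 0.16746 = 43.37 ≈ 43.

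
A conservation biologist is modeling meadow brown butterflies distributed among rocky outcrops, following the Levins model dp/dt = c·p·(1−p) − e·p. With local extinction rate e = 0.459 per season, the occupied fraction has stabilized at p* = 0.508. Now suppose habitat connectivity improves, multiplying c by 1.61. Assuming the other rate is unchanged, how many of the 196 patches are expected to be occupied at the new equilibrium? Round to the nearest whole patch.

136

Balance c(1−p*) = e gives c = e/(1 − 0.50800) = 0.459/0.49200 = 0.93293.
New p* = 1 − e/c = 1 − 0.45900/1.50202 = 0.69441.
Expected occupied = 196 × 0.69441 = 136.10 ≈ 136.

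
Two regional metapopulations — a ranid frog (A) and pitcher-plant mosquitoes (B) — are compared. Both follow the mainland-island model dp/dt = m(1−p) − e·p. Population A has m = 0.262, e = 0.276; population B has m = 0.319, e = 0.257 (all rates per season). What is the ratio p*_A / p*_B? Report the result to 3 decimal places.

A: p*_A = m/(m+e) = 0.262/0.5380 = 0.4870.
B: p*_B = 0.319/0.5760 = 0.5538.
p*_A / p*_B = 0.4870/0.5538 = 0.8793.

0.879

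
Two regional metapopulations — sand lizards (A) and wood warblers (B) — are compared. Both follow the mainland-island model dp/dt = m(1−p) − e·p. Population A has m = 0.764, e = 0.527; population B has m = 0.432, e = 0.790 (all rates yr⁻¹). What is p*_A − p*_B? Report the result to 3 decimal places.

0.238

A: p*_A = m/(m+e) = 0.764/1.2910 = 0.5918.
B: p*_B = 0.432/1.2220 = 0.3535.
p*_A − p*_B = 0.5918 − 0.3535 = 0.2383.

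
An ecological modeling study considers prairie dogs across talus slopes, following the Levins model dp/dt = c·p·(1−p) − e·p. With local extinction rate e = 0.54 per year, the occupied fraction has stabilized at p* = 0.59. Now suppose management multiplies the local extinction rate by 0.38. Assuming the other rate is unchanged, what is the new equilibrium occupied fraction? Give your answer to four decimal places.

0.8442

Balance c(1−p*) = e gives c = e/(1 − 0.59000) = 0.54/0.41000 = 1.31707.
New p* = 1 − e/c = 1 − 0.20520/1.31707 = 0.84420.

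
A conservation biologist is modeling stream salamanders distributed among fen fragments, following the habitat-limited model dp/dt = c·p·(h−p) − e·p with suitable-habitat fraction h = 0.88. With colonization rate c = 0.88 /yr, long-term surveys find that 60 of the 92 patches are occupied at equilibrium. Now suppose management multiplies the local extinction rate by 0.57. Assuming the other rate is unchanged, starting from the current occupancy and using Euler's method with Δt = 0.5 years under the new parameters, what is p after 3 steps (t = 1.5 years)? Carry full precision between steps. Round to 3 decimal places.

0.716

Observed p* = 60/92 = 0.65217.
Balance c(h−p*) = e gives e = 0.88×(0.88 − 0.65217) = 0.20049.
Starting from p₀ = 0.65217; update p ← p + (dp/dt)·Δt with the new parameters.
p: 0.65217 → 0.68029  (Δp = +0.02811)
p: 0.68029 → 0.70119  (Δp = +0.02091)
p: 0.70119 → 0.71630  (Δp = +0.01510)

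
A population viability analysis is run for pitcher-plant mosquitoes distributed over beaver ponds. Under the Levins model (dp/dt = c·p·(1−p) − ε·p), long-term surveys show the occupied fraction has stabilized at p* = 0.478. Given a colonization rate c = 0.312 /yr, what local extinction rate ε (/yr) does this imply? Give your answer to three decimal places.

0.163

At equilibrium c(1−p*) = ε.
ε = 0.312 × (1 − 0.478) = 0.312 × 0.5220 = 0.1629.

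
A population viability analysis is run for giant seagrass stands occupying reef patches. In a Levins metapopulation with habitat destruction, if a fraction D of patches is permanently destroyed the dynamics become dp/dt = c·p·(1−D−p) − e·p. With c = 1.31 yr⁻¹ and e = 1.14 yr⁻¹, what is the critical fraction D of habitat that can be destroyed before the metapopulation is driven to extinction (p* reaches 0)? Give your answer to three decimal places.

The nontrivial equilibrium is p* = (1−D) − e/c; extinction occurs when this hits zero.
So D_crit = 1 − e/c = 1 − 1.14/1.31 = 1 − 0.8702 = 0.1298.
This equals the undisturbed p*, a classic result of Lande's extension.

0.130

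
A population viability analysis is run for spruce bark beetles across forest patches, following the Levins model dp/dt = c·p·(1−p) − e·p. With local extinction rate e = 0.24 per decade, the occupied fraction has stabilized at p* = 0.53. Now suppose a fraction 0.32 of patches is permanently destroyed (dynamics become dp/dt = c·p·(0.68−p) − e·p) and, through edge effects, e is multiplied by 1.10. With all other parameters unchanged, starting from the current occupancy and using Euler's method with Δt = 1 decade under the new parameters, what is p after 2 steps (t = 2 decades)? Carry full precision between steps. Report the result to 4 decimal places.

Balance c(1−p*) = e gives c = e/(1 − 0.53000) = 0.24/0.47000 = 0.51064.
Starting from p₀ = 0.53000; update p ← p + (dp/dt)·Δt with the new parameters.
step 1: Δp = -0.09932, p = 0.43068
step 2: Δp = -0.05887, p = 0.37181

0.3718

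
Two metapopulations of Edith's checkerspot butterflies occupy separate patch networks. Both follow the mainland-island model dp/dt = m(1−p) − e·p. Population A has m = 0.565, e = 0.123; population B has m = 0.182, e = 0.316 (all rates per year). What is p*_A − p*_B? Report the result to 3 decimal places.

0.456

A: p*_A = m/(m+e) = 0.565/0.6880 = 0.8212.
B: p*_B = 0.182/0.4980 = 0.3655.
p*_A − p*_B = 0.8212 − 0.3655 = 0.4558.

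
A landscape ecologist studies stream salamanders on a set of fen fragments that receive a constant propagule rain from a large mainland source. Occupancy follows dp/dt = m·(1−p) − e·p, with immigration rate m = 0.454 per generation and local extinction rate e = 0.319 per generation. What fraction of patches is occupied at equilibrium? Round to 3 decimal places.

Setting dp/dt = 0: m − m·p* = e·p*, so m = (m+e)·p*.
p* = m/(m+e) = 0.454/(0.454+0.319) = 0.454/0.7730 = 0.5873.

0.587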